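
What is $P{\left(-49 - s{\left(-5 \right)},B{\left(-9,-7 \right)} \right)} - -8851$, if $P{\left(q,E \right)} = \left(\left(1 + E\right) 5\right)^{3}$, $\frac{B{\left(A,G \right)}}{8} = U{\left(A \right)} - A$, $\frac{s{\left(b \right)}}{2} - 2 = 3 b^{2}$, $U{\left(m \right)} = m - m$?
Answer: $48635976$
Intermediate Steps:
$U{\left(m \right)} = 0$
$s{\left(b \right)} = 4 + 6 b^{2}$ ($s{\left(b \right)} = 4 + 2 \cdot 3 b^{2} = 4 + 6 b^{2}$)
$B{\left(A,G \right)} = - 8 A$ ($B{\left(A,G \right)} = 8 \left(0 - A\right) = 8 \left(- A\right) = - 8 A$)
$P{\left(q,E \right)} = \left(5 + 5 E\right)^{3}$
$P{\left(-49 - s{\left(-5 \right)},B{\left(-9,-7 \right)} \right)} - -8851 = 125 \left(1 - -72\right)^{3} - -8851 = 125 \left(1 + 72\right)^{3} + 8851 = 125 \cdot 73^{3} + 8851 = 125 \cdot 389017 + 8851 = 48627125 + 8851 = 48635976$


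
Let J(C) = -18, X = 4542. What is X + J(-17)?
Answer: 4524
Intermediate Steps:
X + J(-17) = 4542 - 18 = 4524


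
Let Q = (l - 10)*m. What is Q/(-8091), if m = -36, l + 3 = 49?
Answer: 144/899 ≈ 0.16018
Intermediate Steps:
l = 46 (l = -3 + 49 = 46)
Q = -1296 (Q = (46 - 10)*(-36) = 36*(-36) = -1296)
Q/(-8091) = -1296/(-8091) = -1296*(-1/8091) = 144/899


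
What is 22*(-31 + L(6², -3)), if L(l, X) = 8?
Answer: -506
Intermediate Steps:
22*(-31 + L(6², -3)) = 22*(-31 + 8) = 22*(-23) = -506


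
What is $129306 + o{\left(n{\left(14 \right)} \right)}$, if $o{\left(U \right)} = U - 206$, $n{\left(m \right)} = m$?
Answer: $129114$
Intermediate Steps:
$o{\left(U \right)} = -206 + U$
$129306 + o{\left(n{\left(14 \right)} \right)} = 129306 + \left(-206 + 14\right) = 129306 - 192 = 129114$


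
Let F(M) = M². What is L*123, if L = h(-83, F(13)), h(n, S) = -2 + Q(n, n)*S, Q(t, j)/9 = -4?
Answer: -748578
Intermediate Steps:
Q(t, j) = -36 (Q(t, j) = 9*(-4) = -36)
h(n, S) = -2 - 36*S
L = -6086 (L = -2 - 36*13² = -2 - 36*169 = -2 - 6084 = -6086)
L*123 = -6086*123 = -748578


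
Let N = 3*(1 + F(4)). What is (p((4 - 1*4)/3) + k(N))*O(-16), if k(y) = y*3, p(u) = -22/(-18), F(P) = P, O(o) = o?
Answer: -6656/9 ≈ -739.56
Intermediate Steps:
p(u) = 11/9 (p(u) = -22*(-1/18) = 11/9)
N = 15 (N = 3*(1 + 4) = 3*5 = 15)
k(y) = 3*y
(p((4 - 1*4)/3) + k(N))*O(-16) = (11/9 + 3*15)*(-16) = (11/9 + 45)*(-16) = (416/9)*(-16) = -6656/9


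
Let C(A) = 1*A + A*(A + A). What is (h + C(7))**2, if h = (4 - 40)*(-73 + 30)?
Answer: 2732409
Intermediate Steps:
C(A) = A + 2*A**2 (C(A) = A + A*(2*A) = A + 2*A**2)
h = 1548 (h = -36*(-43) = 1548)
(h + C(7))**2 = (1548 + 7*(1 + 2*7))**2 = (1548 + 7*(1 + 14))**2 = (1548 + 7*15)**2 = (1548 + 105)**2 = 1653**2 = 2732409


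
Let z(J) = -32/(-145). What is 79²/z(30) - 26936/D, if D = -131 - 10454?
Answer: 9579704777/338720 ≈ 28282.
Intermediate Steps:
z(J) = 32/145 (z(J) = -32*(-1/145) = 32/145)
D = -10585
79²/z(30) - 26936/D = 79²/(32/145) - 26936/(-10585) = 6241*(145/32) - 26936*(-1/10585) = 904945/32 + 26936/10585 = 9579704777/338720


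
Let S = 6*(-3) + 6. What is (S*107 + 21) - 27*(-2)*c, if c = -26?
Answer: -2667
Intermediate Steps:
S = -12 (S = -18 + 6 = -12)
(S*107 + 21) - 27*(-2)*c = (-12*107 + 21) - 27*(-2)*(-26) = (-1284 + 21) - (-54)*(-26) = -1263 - 1*1404 = -1263 - 1404 = -2667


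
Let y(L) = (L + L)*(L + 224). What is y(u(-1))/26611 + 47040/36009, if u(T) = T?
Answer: 411907142/319411833 ≈ 1.2896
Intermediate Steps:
y(L) = 2*L*(224 + L) (y(L) = (2*L)*(224 + L) = 2*L*(224 + L))
y(u(-1))/26611 + 47040/36009 = (2*(-1)*(224 - 1))/26611 + 47040/36009 = (2*(-1)*223)*(1/26611) + 47040*(1/36009) = -446*1/26611 + 15680/12003 = -446/26611 + 15680/12003 = 411907142/319411833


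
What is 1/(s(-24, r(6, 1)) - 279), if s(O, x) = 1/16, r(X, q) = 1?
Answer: -16/4463 ≈ -0.0035850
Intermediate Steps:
s(O, x) = 1/16
1/(s(-24, r(6, 1)) - 279) = 1/(1/16 - 279) = 1/(-4463/16) = -16/4463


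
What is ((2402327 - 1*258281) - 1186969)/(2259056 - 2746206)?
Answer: -957077/487150 ≈ -1.9646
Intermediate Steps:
((2402327 - 1*258281) - 1186969)/(2259056 - 2746206) = ((2402327 - 258281) - 1186969)/(-487150) = (2144046 - 1186969)*(-1/487150) = 957077*(-1/487150) = -957077/487150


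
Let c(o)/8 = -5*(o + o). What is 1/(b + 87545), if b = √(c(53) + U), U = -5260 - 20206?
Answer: 87545/7664156731 - I*√29706/7664156731 ≈ 1.1423e-5 - 2.2488e-8*I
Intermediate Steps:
U = -25466
c(o) = -80*o (c(o) = 8*(-5*(o + o)) = 8*(-10*o) = -80*o)
b = I*√29706 (b = √(-80*53 - 25466) = √(-4240 - 25466) = √(-29706) = I*√29706 ≈ 172.35*I)
1/(b + 87545) = 1/(I*√29706 + 87545) = 1/(87545 + I*√29706)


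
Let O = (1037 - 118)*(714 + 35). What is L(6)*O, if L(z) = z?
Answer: 4129986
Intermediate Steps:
O = 688331 (O = 919*749 = 688331)
L(6)*O = 6*688331 = 4129986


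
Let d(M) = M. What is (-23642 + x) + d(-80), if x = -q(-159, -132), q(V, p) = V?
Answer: -23563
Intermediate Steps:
x = 159 (x = -1*(-159) = 159)
(-23642 + x) + d(-80) = (-23642 + 159) - 80 = -23483 - 80 = -23563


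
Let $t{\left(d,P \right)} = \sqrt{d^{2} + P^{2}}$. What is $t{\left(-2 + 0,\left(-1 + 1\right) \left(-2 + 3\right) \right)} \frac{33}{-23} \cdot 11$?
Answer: $- \frac{726}{23} \approx -31.565$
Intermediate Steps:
$t{\left(d,P \right)} = \sqrt{P^{2} + d^{2}}$
$t{\left(-2 + 0,\left(-1 + 1\right) \left(-2 + 3\right) \right)} \frac{33}{-23} \cdot 11 = \sqrt{\left(\left(-1 + 1\right) \left(-2 + 3\right)\right)^{2} + \left(-2 + 0\right)^{2}} \frac{33}{-23} \cdot 11 = \sqrt{\left(0 \cdot 1\right)^{2} + \left(-2\right)^{2}} \cdot 33 \left(- \frac{1}{23}\right) 11 = \sqrt{0^{2} + 4} \left(- \frac{33}{23}\right) 11 = \sqrt{0 + 4} \left(- \frac{33}{23}\right) 11 = \sqrt{4} \left(- \frac{33}{23}\right) 11 = 2 \left(- \frac{33}{23}\right) 11 = \left(- \frac{66}{23}\right) 11 = - \frac{726}{23}$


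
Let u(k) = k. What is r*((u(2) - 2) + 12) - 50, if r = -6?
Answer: -122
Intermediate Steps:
r*((u(2) - 2) + 12) - 50 = -6*((2 - 2) + 12) - 50 = -6*(0 + 12) - 50 = -6*12 - 50 = -72 - 50 = -122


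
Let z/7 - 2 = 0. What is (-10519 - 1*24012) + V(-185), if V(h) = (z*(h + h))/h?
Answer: -34503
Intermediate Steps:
z = 14 (z = 14 + 7*0 = 14 + 0 = 14)
V(h) = 28 (V(h) = (14*(h + h))/h = (14*(2*h))/h = (28*h)/h = 28)
(-10519 - 1*24012) + V(-185) = (-10519 - 1*24012) + 28 = (-10519 - 24012) + 28 = -34531 + 28 = -34503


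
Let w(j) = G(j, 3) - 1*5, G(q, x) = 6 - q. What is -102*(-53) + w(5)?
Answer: 5402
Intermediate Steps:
w(j) = 1 - j (w(j) = (6 - j) - 1*5 = (6 - j) - 5 = 1 - j)
-102*(-53) + w(5) = -102*(-53) + (1 - 1*5) = 5406 + (1 - 5) = 5406 - 4 = 5402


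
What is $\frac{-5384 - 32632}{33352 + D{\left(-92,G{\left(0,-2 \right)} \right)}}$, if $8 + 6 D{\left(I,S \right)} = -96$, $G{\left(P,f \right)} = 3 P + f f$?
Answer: $- \frac{28512}{25001} \approx -1.1404$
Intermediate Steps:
$G{\left(P,f \right)} = f^{2} + 3 P$ ($G{\left(P,f \right)} = 3 P + f^{2} = f^{2} + 3 P$)
$D{\left(I,S \right)} = - \frac{52}{3}$ ($D{\left(I,S \right)} = - \frac{4}{3} + \frac{1}{6} \left(-96\right) = - \frac{4}{3} - 16 = - \frac{52}{3}$)
$\frac{-5384 - 32632}{33352 + D{\left(-92,G{\left(0,-2 \right)} \right)}} = \frac{-5384 - 32632}{33352 - \frac{52}{3}} = - \frac{38016}{\frac{100004}{3}} = \left(-38016\right) \frac{3}{100004} = - \frac{28512}{25001}$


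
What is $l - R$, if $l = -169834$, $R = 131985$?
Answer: $-301819$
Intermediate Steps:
$l - R = -169834 - 131985 = -301819$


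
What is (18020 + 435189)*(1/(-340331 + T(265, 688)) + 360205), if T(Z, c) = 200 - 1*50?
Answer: 55533918181606736/340181 ≈ 1.6325e+11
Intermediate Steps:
T(Z, c) = 150 (T(Z, c) = 200 - 50 = 150)
(18020 + 435189)*(1/(-340331 + T(265, 688)) + 360205) = (18020 + 435189)*(1/(-340331 + 150) + 360205) = 453209*(1/(-340181) + 360205) = 453209*(-1/340181 + 360205) = 453209*(122534897104/340181) = 55533918181606736/340181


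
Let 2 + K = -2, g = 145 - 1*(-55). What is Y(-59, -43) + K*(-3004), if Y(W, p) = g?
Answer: 12216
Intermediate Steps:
g = 200 (g = 145 + 55 = 200)
K = -4 (K = -2 - 2 = -4)
Y(W, p) = 200
Y(-59, -43) + K*(-3004) = 200 - 4*(-3004) = 200 + 12016 = 12216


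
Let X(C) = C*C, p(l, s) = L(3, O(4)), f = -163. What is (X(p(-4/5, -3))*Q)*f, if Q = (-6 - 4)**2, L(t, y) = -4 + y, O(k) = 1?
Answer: -146700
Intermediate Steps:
p(l, s) = -3 (p(l, s) = -4 + 1 = -3)
Q = 100 (Q = (-10)**2 = 100)
X(C) = C**2
(X(p(-4/5, -3))*Q)*f = ((-3)**2*100)*(-163) = (9*100)*(-163) = 900*(-163) = -146700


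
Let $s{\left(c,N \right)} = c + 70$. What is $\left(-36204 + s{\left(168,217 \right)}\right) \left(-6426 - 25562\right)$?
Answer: $1150480408$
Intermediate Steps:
$s{\left(c,N \right)} = 70 + c$
$\left(-36204 + s{\left(168,217 \right)}\right) \left(-6426 - 25562\right) = \left(-36204 + \left(70 + 168\right)\right) \left(-6426 - 25562\right) = \left(-36204 + 238\right) \left(-6426 - 25562\right) = - 35966 \left(-6426 - 25562\right) = \left(-35966\right) \left(-31988\right) = 1150480408$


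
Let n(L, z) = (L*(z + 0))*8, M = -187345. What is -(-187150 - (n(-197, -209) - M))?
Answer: 703879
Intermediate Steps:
n(L, z) = 8*L*z (n(L, z) = (L*z)*8 = 8*L*z)
-(-187150 - (n(-197, -209) - M)) = -(-187150 - (8*(-197)*(-209) - 1*(-187345))) = -(-187150 - (329384 + 187345)) = -(-187150 - 1*516729) = -(-187150 - 516729) = -1*(-703879) = 703879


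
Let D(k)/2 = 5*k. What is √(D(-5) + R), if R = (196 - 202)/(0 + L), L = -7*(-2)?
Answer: I*√2471/7 ≈ 7.1013*I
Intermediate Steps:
L = 14
D(k) = 10*k (D(k) = 2*(5*k) = 10*k)
R = -3/7 (R = (196 - 202)/(0 + 14) = -6/14 = -6*1/14 = -3/7 ≈ -0.42857)
√(D(-5) + R) = √(10*(-5) - 3/7) = √(-50 - 3/7) = √(-353/7) = I*√2471/7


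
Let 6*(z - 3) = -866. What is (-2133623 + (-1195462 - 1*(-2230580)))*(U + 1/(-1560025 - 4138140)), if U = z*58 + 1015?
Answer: 26974528746743858/3418899 ≈ 7.8898e+9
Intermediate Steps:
z = -424/3 (z = 3 + (⅙)*(-866) = 3 - 433/3 = -424/3 ≈ -141.33)
U = -21547/3 (U = -424/3*58 + 1015 = -24592/3 + 1015 = -21547/3 ≈ -7182.3)
(-2133623 + (-1195462 - 1*(-2230580)))*(U + 1/(-1560025 - 4138140)) = (-2133623 + (-1195462 - 1*(-2230580)))*(-21547/3 + 1/(-1560025 - 4138140)) = (-2133623 + (-1195462 + 2230580))*(-21547/3 + 1/(-5698165)) = (-2133623 + 1035118)*(-21547/3 - 1/5698165) = -1098505*(-122778361258/17094495) = 26974528746743858/3418899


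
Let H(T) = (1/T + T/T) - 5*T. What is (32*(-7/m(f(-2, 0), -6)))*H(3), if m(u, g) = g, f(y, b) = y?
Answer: -4592/9 ≈ -510.22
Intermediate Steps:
H(T) = 1 + 1/T - 5*T (H(T) = (1/T + 1) - 5*T = (1 + 1/T) - 5*T = 1 + 1/T - 5*T)
(32*(-7/m(f(-2, 0), -6)))*H(3) = (32*(-7/(-6)))*(1 + 1/3 - 5*3) = (32*(-7*(-⅙)))*(1 + ⅓ - 15) = (32*(7/6))*(-41/3) = (112/3)*(-41/3) = -4592/9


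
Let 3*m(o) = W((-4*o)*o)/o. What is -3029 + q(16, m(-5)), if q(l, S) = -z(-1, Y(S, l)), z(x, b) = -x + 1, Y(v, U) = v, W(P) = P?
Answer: -3031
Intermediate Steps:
z(x, b) = 1 - x
m(o) = -4*o/3 (m(o) = (((-4*o)*o)/o)/3 = ((-4*o²)/o)/3 = (-4*o)/3 = -4*o/3)
q(l, S) = -2 (q(l, S) = -(1 - 1*(-1)) = -(1 + 1) = -1*2 = -2)
-3029 + q(16, m(-5)) = -3029 - 2 = -3031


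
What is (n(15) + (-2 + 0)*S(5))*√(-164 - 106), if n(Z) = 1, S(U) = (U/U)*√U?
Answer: 3*I*(√30 - 10*√6) ≈ -57.053*I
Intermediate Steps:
S(U) = √U (S(U) = 1*√U = √U)
(n(15) + (-2 + 0)*S(5))*√(-164 - 106) = (1 + (-2 + 0)*√5)*√(-164 - 106) = (1 - 2*√5)*√(-270) = (1 - 2*√5)*(3*I*√30) = 3*I*√30*(1 - 2*√5)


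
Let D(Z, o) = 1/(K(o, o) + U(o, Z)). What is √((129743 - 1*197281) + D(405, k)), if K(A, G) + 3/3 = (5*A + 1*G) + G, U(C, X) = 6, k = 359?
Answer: I*√428212799794/2518 ≈ 259.88*I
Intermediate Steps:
K(A, G) = -1 + 2*G + 5*A (K(A, G) = -1 + ((5*A + 1*G) + G) = -1 + ((5*A + G) + G) = -1 + ((G + 5*A) + G) = -1 + (2*G + 5*A) = -1 + 2*G + 5*A)
D(Z, o) = 1/(5 + 7*o) (D(Z, o) = 1/((-1 + 2*o + 5*o) + 6) = 1/((-1 + 7*o) + 6) = 1/(5 + 7*o))
√((129743 - 1*197281) + D(405, k)) = √((129743 - 1*197281) + 1/(5 + 7*359)) = √((129743 - 197281) + 1/(5 + 2513)) = √(-67538 + 1/2518) = √(-170060683/2518) = I*√428212799794/2518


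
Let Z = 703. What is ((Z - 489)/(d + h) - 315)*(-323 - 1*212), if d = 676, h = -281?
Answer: 13290577/79 ≈ 1.6824e+5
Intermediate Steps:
((Z - 489)/(d + h) - 315)*(-323 - 1*212) = ((703 - 489)/(676 - 281) - 315)*(-323 - 1*212) = (214/395 - 315)*(-323 - 212) = (214*(1/395) - 315)*(-535) = (214/395 - 315)*(-535) = -124211/395*(-535) = 13290577/79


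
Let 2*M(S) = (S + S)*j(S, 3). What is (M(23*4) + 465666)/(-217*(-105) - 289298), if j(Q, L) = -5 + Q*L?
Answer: -490598/266513 ≈ -1.8408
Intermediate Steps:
j(Q, L) = -5 + L*Q
M(S) = S*(-5 + 3*S) (M(S) = ((S + S)*(-5 + 3*S))/2 = ((2*S)*(-5 + 3*S))/2 = (2*S*(-5 + 3*S))/2 = S*(-5 + 3*S))
(M(23*4) + 465666)/(-217*(-105) - 289298) = ((23*4)*(-5 + 3*(23*4)) + 465666)/(-217*(-105) - 289298) = (92*(-5 + 3*92) + 465666)/(22785 - 289298) = (92*(-5 + 276) + 465666)/(-266513) = (92*271 + 465666)*(-1/266513) = (24932 + 465666)*(-1/266513) = 490598*(-1/266513) = -490598/266513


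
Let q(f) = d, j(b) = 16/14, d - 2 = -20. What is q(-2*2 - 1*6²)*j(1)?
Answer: -144/7 ≈ -20.571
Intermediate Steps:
d = -18 (d = 2 - 20 = -18)
j(b) = 8/7 (j(b) = 16*(1/14) = 8/7)
q(f) = -18
q(-2*2 - 1*6²)*j(1) = -18*8/7 = -144/7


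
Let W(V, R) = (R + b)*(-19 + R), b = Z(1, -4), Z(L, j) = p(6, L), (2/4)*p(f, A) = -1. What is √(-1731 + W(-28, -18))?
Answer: I*√991 ≈ 31.48*I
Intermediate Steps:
p(f, A) = -2 (p(f, A) = 2*(-1) = -2)
Z(L, j) = -2
b = -2
W(V, R) = (-19 + R)*(-2 + R) (W(V, R) = (R - 2)*(-19 + R) = (-2 + R)*(-19 + R) = (-19 + R)*(-2 + R))
√(-1731 + W(-28, -18)) = √(-1731 + (38 + (-18)² - 21*(-18))) = √(-1731 + (38 + 324 + 378)) = √(-1731 + 740) = √(-991) = I*√991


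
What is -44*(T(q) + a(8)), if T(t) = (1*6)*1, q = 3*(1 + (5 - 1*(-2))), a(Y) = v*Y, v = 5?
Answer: -2024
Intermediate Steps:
a(Y) = 5*Y
q = 24 (q = 3*(1 + (5 + 2)) = 3*(1 + 7) = 3*8 = 24)
T(t) = 6 (T(t) = 6*1 = 6)
-44*(T(q) + a(8)) = -44*(6 + 5*8) = -44*(6 + 40) = -44*46 = -2024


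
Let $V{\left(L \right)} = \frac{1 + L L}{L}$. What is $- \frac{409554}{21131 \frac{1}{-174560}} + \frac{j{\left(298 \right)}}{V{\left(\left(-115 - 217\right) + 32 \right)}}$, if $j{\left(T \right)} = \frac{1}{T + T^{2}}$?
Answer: $\frac{286655775835225168590}{84727587697181} \approx 3.3833 \cdot 10^{6}$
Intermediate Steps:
$V{\left(L \right)} = \frac{1 + L^{2}}{L}$
$- \frac{409554}{21131 \frac{1}{-174560}} + \frac{j{\left(298 \right)}}{V{\left(\left(-115 - 217\right) + 32 \right)}} = - \frac{409554}{21131 \frac{1}{-174560}} + \frac{\frac{1}{298} \frac{1}{1 + 298}}{\left(\left(-115 - 217\right) + 32\right) + \frac{1}{\left(-115 - 217\right) + 32}} = - \frac{409554}{21131 \left(- \frac{1}{174560}\right)} + \frac{\frac{1}{298} \cdot \frac{1}{299}}{\left(-332 + 32\right) + \frac{1}{-332 + 32}} = - \frac{409554}{- \frac{21131}{174560}} + \frac{\frac{1}{298} \cdot \frac{1}{299}}{-300 + \frac{1}{-300}} = \left(-409554\right) \left(- \frac{174560}{21131}\right) + \frac{1}{89102 \left(-300 - \frac{1}{300}\right)} = \frac{71491746240}{21131} + \frac{1}{89102 \left(- \frac{90001}{300}\right)} = \frac{71491746240}{21131} + \frac{1}{89102} \left(- \frac{300}{90001}\right) = \frac{71491746240}{21131} - \frac{150}{4009634551} = \frac{286655775835225168590}{84727587697181}$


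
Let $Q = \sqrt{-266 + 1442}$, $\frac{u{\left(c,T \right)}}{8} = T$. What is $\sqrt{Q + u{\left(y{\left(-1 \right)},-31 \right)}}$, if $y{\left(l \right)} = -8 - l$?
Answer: $\sqrt{-248 + 14 \sqrt{6}} \approx 14.619 i$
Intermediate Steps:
$u{\left(c,T \right)} = 8 T$
$Q = 14 \sqrt{6}$ ($Q = \sqrt{1176} = 14 \sqrt{6} \approx 34.293$)
$\sqrt{Q + u{\left(y{\left(-1 \right)},-31 \right)}} = \sqrt{14 \sqrt{6} + 8 \left(-31\right)} = \sqrt{14 \sqrt{6} - 248} = \sqrt{-248 + 14 \sqrt{6}}$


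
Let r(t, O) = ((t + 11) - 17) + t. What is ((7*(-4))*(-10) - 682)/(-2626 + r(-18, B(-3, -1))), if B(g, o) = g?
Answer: 201/1334 ≈ 0.15067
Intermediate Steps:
r(t, O) = -6 + 2*t (r(t, O) = ((11 + t) - 17) + t = (-6 + t) + t = -6 + 2*t)
((7*(-4))*(-10) - 682)/(-2626 + r(-18, B(-3, -1))) = ((7*(-4))*(-10) - 682)/(-2626 + (-6 + 2*(-18))) = (-28*(-10) - 682)/(-2626 + (-6 - 36)) = (280 - 682)/(-2626 - 42) = -402/(-2668) = -402*(-1/2668) = 201/1334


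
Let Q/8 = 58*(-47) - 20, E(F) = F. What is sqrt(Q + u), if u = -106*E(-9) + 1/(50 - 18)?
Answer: I*sqrt(1344894)/8 ≈ 144.96*I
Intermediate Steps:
Q = -21968 (Q = 8*(58*(-47) - 20) = 8*(-2726 - 20) = 8*(-2746) = -21968)
u = 30529/32 (u = -106*(-9) + 1/(50 - 18) = 954 + 1/32 = 30529/32 ≈ 954.03)
sqrt(Q + u) = sqrt(-21968 + 30529/32) = sqrt(-672447/32) = I*sqrt(1344894)/8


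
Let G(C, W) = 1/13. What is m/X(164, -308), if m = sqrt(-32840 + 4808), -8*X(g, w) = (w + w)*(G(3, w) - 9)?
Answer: -26*I*sqrt(438)/2233 ≈ -0.24368*I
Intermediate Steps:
G(C, W) = 1/13
X(g, w) = 29*w/13 (X(g, w) = -(w + w)*(1/13 - 9)/8 = -2*w*(-116)/(8*13) = -(-29)*w/13 = 29*w/13)
m = 8*I*sqrt(438) (m = sqrt(-28032) = 8*I*sqrt(438) ≈ 167.43*I)
m/X(164, -308) = (8*I*sqrt(438))/(((29/13)*(-308))) = (8*I*sqrt(438))/(-8932/13) = (8*I*sqrt(438))*(-13/8932) = -26*I*sqrt(438)/2233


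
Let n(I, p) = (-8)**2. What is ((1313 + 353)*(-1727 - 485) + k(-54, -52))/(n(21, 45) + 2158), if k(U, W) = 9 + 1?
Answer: -1842591/1111 ≈ -1658.5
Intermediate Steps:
n(I, p) = 64
k(U, W) = 10
((1313 + 353)*(-1727 - 485) + k(-54, -52))/(n(21, 45) + 2158) = ((1313 + 353)*(-1727 - 485) + 10)/(64 + 2158) = (1666*(-2212) + 10)/2222 = (-3685192 + 10)*(1/2222) = -3685182*1/2222 = -1842591/1111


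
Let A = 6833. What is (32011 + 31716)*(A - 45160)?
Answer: -2442464729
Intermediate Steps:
(32011 + 31716)*(A - 45160) = (32011 + 31716)*(6833 - 45160) = 63727*(-38327) = -2442464729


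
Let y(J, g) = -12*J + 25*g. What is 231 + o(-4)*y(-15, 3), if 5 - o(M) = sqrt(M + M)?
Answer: 1506 - 510*I*sqrt(2) ≈ 1506.0 - 721.25*I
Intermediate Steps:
o(M) = 5 - sqrt(2)*sqrt(M) (o(M) = 5 - sqrt(M + M) = 5 - sqrt(2*M) = 5 - sqrt(2)*sqrt(M))
231 + o(-4)*y(-15, 3) = 231 + (5 - sqrt(2)*sqrt(-4))*(-12*(-15) + 25*3) = 231 + (5 - sqrt(2)*2*I)*(180 + 75) = 231 + (5 - 2*I*sqrt(2))*255 = 231 + (1275 - 510*I*sqrt(2)) = 1506 - 510*I*sqrt(2)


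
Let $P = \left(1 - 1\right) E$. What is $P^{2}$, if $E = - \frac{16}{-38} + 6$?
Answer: $0$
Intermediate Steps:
$E = \frac{122}{19}$ ($E = \left(-16\right) \left(- \frac{1}{38}\right) + 6 = \frac{8}{19} + 6 = \frac{122}{19} \approx 6.4211$)
$P = 0$ ($P = \left(1 - 1\right) \frac{122}{19} = 0 \cdot \frac{122}{19} = 0$)
$P^{2} = 0^{2} = 0$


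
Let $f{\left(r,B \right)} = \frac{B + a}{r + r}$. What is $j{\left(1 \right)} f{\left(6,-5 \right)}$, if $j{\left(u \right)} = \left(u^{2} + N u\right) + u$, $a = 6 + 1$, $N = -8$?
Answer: $-1$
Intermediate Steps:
$a = 7$
$j{\left(u \right)} = u^{2} - 7 u$ ($j{\left(u \right)} = \left(u^{2} - 8 u\right) + u = u^{2} - 7 u$)
$f{\left(r,B \right)} = \frac{7 + B}{2 r}$ ($f{\left(r,B \right)} = \frac{B + 7}{r + r} = \frac{7 + B}{2 r}$)
$j{\left(1 \right)} f{\left(6,-5 \right)} = 1 \left(-7 + 1\right) \frac{7 - 5}{2 \cdot 6} = 1 \left(-6\right) \frac{1}{2} \cdot \frac{1}{6} \cdot 2 = \left(-6\right) \frac{1}{6} = -1$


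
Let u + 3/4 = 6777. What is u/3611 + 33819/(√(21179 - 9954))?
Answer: 27105/14444 + 33819*√449/2245 ≈ 321.08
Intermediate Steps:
u = 27105/4 (u = -¾ + 6777 = 27105/4 ≈ 6776.3)
u/3611 + 33819/(√(21179 - 9954)) = (27105/4)/3611 + 33819/(√(21179 - 9954)) = (27105/4)*(1/3611) + 33819/(√11225) = 27105/14444 + 33819/((5*√449)) = 27105/14444 + 33819*(√449/2245) = 27105/14444 + 33819*√449/2245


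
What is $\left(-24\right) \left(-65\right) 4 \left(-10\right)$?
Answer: $-62400$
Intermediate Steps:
$\left(-24\right) \left(-65\right) 4 \left(-10\right) = 1560 \left(-40\right) = -62400$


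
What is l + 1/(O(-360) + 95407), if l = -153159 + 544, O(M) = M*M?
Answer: -34339443304/225007 ≈ -1.5262e+5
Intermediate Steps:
O(M) = M**2
l = -152615
l + 1/(O(-360) + 95407) = -152615 + 1/((-360)**2 + 95407) = -152615 + 1/(129600 + 95407) = -152615 + 1/225007 = -34339443304/225007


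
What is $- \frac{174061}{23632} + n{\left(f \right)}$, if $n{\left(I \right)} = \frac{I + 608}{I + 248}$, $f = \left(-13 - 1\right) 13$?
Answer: $- \frac{236799}{259952} \approx -0.91093$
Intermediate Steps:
$f = -182$ ($f = \left(-14\right) 13 = -182$)
$n{\left(I \right)} = \frac{608 + I}{248 + I}$
$- \frac{174061}{23632} + n{\left(f \right)} = - \frac{174061}{23632} + \frac{608 - 182}{248 - 182} = \left(-174061\right) \frac{1}{23632} + \frac{1}{66} \cdot 426 = - \frac{174061}{23632} + \frac{1}{66} \cdot 426 = - \frac{174061}{23632} + \frac{71}{11} = - \frac{236799}{259952}$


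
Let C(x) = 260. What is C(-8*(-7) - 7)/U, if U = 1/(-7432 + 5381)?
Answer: -533260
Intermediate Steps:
U = -1/2051 (U = 1/(-2051) = -1/2051 ≈ -0.00048757)
C(-8*(-7) - 7)/U = 260/(-1/2051) = 260*(-2051) = -533260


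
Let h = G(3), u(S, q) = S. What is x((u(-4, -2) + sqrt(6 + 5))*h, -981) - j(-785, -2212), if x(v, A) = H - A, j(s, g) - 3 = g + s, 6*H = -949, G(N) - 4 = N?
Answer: 22901/6 ≈ 3816.8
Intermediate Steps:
G(N) = 4 + N
h = 7 (h = 4 + 3 = 7)
H = -949/6 (H = (1/6)*(-949) = -949/6 ≈ -158.17)
j(s, g) = 3 + g + s (j(s, g) = 3 + (g + s) = 3 + g + s)
x(v, A) = -949/6 - A
x((u(-4, -2) + sqrt(6 + 5))*h, -981) - j(-785, -2212) = (-949/6 - 1*(-981)) - (3 - 2212 - 785) = (-949/6 + 981) - 1*(-2994) = 4937/6 + 2994 = 22901/6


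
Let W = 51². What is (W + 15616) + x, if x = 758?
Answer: 18975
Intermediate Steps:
W = 2601
(W + 15616) + x = (2601 + 15616) + 758 = 18217 + 758 = 18975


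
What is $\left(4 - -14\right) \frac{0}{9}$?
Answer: $0$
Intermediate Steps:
$\left(4 - -14\right) \frac{0}{9} = \left(4 + 14\right) 0 \cdot \frac{1}{9} = 18 \cdot 0 = 0$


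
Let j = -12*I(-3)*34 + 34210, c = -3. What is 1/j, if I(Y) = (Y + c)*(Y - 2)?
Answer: 1/21970 ≈ 4.5517e-5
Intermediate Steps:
I(Y) = (-3 + Y)*(-2 + Y) (I(Y) = (Y - 3)*(Y - 2) = (-3 + Y)*(-2 + Y))
j = 21970 (j = -12*(6 + (-3)**2 - 5*(-3))*34 + 34210 = -12*(6 + 9 + 15)*34 + 34210 = -12*30*34 + 34210 = -360*34 + 34210 = -12240 + 34210 = 21970)
1/j = 1/21970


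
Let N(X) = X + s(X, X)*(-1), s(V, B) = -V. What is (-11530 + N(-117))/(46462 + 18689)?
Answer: -11764/65151 ≈ -0.18057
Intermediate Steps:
N(X) = 2*X (N(X) = X - X*(-1) = X + X = 2*X)
(-11530 + N(-117))/(46462 + 18689) = (-11530 + 2*(-117))/(46462 + 18689) = (-11530 - 234)/65151 = -11764*1/65151 = -11764/65151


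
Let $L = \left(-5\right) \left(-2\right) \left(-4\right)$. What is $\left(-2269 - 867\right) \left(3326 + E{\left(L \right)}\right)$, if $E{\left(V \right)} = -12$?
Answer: $-10392704$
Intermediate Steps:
$L = -40$ ($L = 10 \left(-4\right) = -40$)
$\left(-2269 - 867\right) \left(3326 + E{\left(L \right)}\right) = \left(-2269 - 867\right) \left(3326 - 12\right) = \left(-3136\right) 3314 = -10392704$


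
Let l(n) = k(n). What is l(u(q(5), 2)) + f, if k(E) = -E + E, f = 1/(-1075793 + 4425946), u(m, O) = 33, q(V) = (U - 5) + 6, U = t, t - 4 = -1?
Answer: 1/3350153 ≈ 2.9849e-7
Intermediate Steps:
t = 3 (t = 4 - 1 = 3)
U = 3
q(V) = 4 (q(V) = (3 - 5) + 6 = -2 + 6 = 4)
f = 1/3350153 ≈ 2.9849e-7
k(E) = 0
l(n) = 0
l(u(q(5), 2)) + f = 0 + 1/3350153 = 1/3350153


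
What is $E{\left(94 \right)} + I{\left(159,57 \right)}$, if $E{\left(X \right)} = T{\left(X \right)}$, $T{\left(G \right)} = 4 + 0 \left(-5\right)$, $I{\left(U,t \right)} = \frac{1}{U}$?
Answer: $\frac{637}{159} \approx 4.0063$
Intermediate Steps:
$T{\left(G \right)} = 4$ ($T{\left(G \right)} = 4 + 0 = 4$)
$E{\left(X \right)} = 4$
$E{\left(94 \right)} + I{\left(159,57 \right)} = 4 + \frac{1}{159} = \frac{637}{159}$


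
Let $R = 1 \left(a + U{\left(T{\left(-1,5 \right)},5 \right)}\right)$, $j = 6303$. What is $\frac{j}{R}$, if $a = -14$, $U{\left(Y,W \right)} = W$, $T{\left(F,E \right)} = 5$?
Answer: $- \frac{2101}{3} \approx -700.33$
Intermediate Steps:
$R = -9$ ($R = 1 \left(-14 + 5\right) = 1 \left(-9\right) = -9$)
$\frac{j}{R} = \frac{6303}{-9} = 6303 \left(- \frac{1}{9}\right) = - \frac{2101}{3}$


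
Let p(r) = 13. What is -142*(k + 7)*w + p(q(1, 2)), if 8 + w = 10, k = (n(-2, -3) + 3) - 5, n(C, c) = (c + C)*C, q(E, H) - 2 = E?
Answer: -4247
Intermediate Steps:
q(E, H) = 2 + E
n(C, c) = C*(C + c) (n(C, c) = (C + c)*C = C*(C + c))
k = 8 (k = (-2*(-2 - 3) + 3) - 5 = (-2*(-5) + 3) - 5 = (10 + 3) - 5 = 13 - 5 = 8)
w = 2 (w = -8 + 10 = 2)
-142*(k + 7)*w + p(q(1, 2)) = -142*(8 + 7)*2 + 13 = -2130*2 + 13 = -142*30 + 13 = -4260 + 13 = -4247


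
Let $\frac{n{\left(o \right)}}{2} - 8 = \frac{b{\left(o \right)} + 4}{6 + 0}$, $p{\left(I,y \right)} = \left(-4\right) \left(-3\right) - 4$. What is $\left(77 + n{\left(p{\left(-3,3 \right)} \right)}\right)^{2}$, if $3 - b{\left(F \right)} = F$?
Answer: $\frac{77284}{9} \approx 8587.1$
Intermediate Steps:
$b{\left(F \right)} = 3 - F$
$p{\left(I,y \right)} = 8$ ($p{\left(I,y \right)} = 12 - 4 = 8$)
$n{\left(o \right)} = \frac{55}{3} - \frac{o}{3}$ ($n{\left(o \right)} = 16 + 2 \frac{\left(3 - o\right) + 4}{6 + 0} = 16 + 2 \frac{7 - o}{6} = 16 + 2 \left(7 - o\right) \frac{1}{6} = 16 + 2 \left(\frac{7}{6} - \frac{o}{6}\right) = 16 - \left(- \frac{7}{3} + \frac{o}{3}\right) = \frac{55}{3} - \frac{o}{3}$)
$\left(77 + n{\left(p{\left(-3,3 \right)} \right)}\right)^{2} = \left(77 + \left(\frac{55}{3} - \frac{8}{3}\right)\right)^{2} = \left(77 + \frac{47}{3}\right)^{2} = \left(\frac{278}{3}\right)^{2} = \frac{77284}{9}$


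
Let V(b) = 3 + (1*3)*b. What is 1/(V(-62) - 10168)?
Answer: -1/10351 ≈ -9.6609e-5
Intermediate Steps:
V(b) = 3 + 3*b
1/(V(-62) - 10168) = 1/((3 + 3*(-62)) - 10168) = 1/((3 - 186) - 10168) = 1/(-183 - 10168) = 1/(-10351) = -1/10351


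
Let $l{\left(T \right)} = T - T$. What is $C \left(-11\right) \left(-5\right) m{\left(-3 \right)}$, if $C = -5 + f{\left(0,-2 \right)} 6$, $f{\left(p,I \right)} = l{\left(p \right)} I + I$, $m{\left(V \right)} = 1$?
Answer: $-935$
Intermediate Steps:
$l{\left(T \right)} = 0$
$f{\left(p,I \right)} = I$ ($f{\left(p,I \right)} = 0 I + I = 0 + I = I$)
$C = -17$ ($C = -5 - 12 = -17$)
$C \left(-11\right) \left(-5\right) m{\left(-3 \right)} = - 17 \left(-11\right) \left(-5\right) 1 = - 17 \cdot 55 \cdot 1 = \left(-17\right) 55 = -935$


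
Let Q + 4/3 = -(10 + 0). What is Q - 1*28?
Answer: -118/3 ≈ -39.333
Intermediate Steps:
Q = -34/3 (Q = -4/3 - (10 + 0) = -4/3 - 1*10 = -4/3 - 10 = -34/3 ≈ -11.333)
Q - 1*28 = -34/3 - 1*28 = -34/3 - 28 = -118/3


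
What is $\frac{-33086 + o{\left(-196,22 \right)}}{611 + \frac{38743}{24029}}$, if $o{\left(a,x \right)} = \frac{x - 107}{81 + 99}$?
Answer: $- \frac{28621254277}{529936632} \approx -54.009$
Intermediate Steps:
$o{\left(a,x \right)} = - \frac{107}{180} + \frac{x}{180}$ ($o{\left(a,x \right)} = \frac{-107 + x}{180} = \left(-107 + x\right) \frac{1}{180} = - \frac{107}{180} + \frac{x}{180}$)
$\frac{-33086 + o{\left(-196,22 \right)}}{611 + \frac{38743}{24029}} = \frac{-33086 + \left(- \frac{107}{180} + \frac{1}{180} \cdot 22\right)}{611 + \frac{38743}{24029}} = \frac{-33086 + \left(- \frac{107}{180} + \frac{11}{90}\right)}{611 + 38743 \cdot \frac{1}{24029}} = \frac{-33086 - \frac{17}{36}}{611 + \frac{38743}{24029}} = - \frac{1191113}{36 \cdot \frac{14720462}{24029}} = \left(- \frac{1191113}{36}\right) \frac{24029}{14720462} = - \frac{28621254277}{529936632}$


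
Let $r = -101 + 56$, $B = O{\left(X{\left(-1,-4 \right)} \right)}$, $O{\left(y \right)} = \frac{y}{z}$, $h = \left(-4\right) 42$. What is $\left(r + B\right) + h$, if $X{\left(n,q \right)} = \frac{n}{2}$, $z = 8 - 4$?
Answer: $- \frac{1705}{8} \approx -213.13$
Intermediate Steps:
$z = 4$ ($z = 8 - 4 = 4$)
$h = -168$
$X{\left(n,q \right)} = \frac{n}{2}$ ($X{\left(n,q \right)} = n \frac{1}{2} = \frac{n}{2}$)
$O{\left(y \right)} = \frac{y}{4}$
$B = - \frac{1}{8}$ ($B = \frac{\frac{1}{2} \left(-1\right)}{4} = \frac{1}{4} \left(- \frac{1}{2}\right) = - \frac{1}{8} \approx -0.125$)
$r = -45$
$\left(r + B\right) + h = \left(-45 - \frac{1}{8}\right) - 168 = - \frac{361}{8} - 168 = - \frac{1705}{8}$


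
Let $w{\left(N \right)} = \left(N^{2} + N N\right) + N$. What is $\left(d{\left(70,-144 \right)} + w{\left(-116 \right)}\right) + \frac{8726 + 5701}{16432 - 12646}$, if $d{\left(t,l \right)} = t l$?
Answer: $\frac{21100401}{1262} \approx 16720.0$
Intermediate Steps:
$w{\left(N \right)} = N + 2 N^{2}$ ($w{\left(N \right)} = \left(N^{2} + N^{2}\right) + N = 2 N^{2} + N = N + 2 N^{2}$)
$d{\left(t,l \right)} = l t$
$\left(d{\left(70,-144 \right)} + w{\left(-116 \right)}\right) + \frac{8726 + 5701}{16432 - 12646} = \left(\left(-144\right) 70 - 116 \left(1 + 2 \left(-116\right)\right)\right) + \frac{8726 + 5701}{16432 - 12646} = \left(-10080 - 116 \left(1 - 232\right)\right) + \frac{14427}{3786} = \left(-10080 - -26796\right) + 14427 \cdot \frac{1}{3786} = \left(-10080 + 26796\right) + \frac{4809}{1262} = 16716 + \frac{4809}{1262} = \frac{21100401}{1262}$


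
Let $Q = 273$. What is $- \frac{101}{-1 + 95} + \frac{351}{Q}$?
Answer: $\frac{139}{658} \approx 0.21125$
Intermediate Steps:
$- \frac{101}{-1 + 95} + \frac{351}{Q} = - \frac{101}{-1 + 95} + \frac{351}{273} = - \frac{101}{94} + 351 \cdot \frac{1}{273} = \left(-101\right) \frac{1}{94} + \frac{9}{7} = - \frac{101}{94} + \frac{9}{7} = \frac{139}{658}$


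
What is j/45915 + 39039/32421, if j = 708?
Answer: 201714417/165401135 ≈ 1.2195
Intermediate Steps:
j/45915 + 39039/32421 = 708/45915 + 39039/32421 = 708*(1/45915) + 39039*(1/32421) = 236/15305 + 13013/10807 = 201714417/165401135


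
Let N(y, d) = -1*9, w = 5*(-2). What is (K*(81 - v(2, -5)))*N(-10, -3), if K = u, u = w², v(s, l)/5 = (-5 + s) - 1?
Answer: -90900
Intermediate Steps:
w = -10
N(y, d) = -9
v(s, l) = -30 + 5*s (v(s, l) = 5*((-5 + s) - 1) = 5*(-6 + s) = -30 + 5*s)
u = 100 (u = (-10)² = 100)
K = 100
(K*(81 - v(2, -5)))*N(-10, -3) = (100*(81 - (-30 + 5*2)))*(-9) = (100*(81 - (-30 + 10)))*(-9) = (100*(81 - 1*(-20)))*(-9) = (100*(81 + 20))*(-9) = (100*101)*(-9) = 10100*(-9) = -90900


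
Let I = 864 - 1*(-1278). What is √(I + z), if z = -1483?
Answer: √659 ≈ 25.671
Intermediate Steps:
I = 2142 (I = 864 + 1278 = 2142)
√(I + z) = √(2142 - 1483) = √659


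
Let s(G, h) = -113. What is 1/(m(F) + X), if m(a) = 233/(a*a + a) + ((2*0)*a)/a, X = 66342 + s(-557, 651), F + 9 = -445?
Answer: 205662/13620788831 ≈ 1.5099e-5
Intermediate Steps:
F = -454 (F = -9 - 445 = -454)
X = 66229 (X = 66342 - 113 = 66229)
m(a) = 233/(a + a²) (m(a) = 233/(a² + a) + (0*a)/a = 233/(a + a²) + 0/a = 233/(a + a²) + 0 = 233/(a + a²))
1/(m(F) + X) = 1/(233/(-454*(1 - 454)) + 66229) = 1/(233*(-1/454)/(-453) + 66229) = 1/(233*(-1/454)*(-1/453) + 66229) = 1/(233/205662 + 66229) = 1/(13620788831/205662) = 205662/13620788831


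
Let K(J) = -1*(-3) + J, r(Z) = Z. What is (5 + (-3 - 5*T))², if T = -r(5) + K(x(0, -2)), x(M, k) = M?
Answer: 144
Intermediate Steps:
K(J) = 3 + J
T = -2 (T = -1*5 + (3 + 0) = -5 + 3 = -2)
(5 + (-3 - 5*T))² = (5 + (-3 - 5*(-2)))² = (5 + (-3 + 10))² = (5 + 7)² = 12² = 144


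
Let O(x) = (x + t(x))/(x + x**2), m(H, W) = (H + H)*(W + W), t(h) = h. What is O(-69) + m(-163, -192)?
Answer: 4256255/34 ≈ 1.2518e+5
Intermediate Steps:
m(H, W) = 4*H*W (m(H, W) = (2*H)*(2*W) = 4*H*W)
O(x) = 2*x/(x + x**2) (O(x) = (x + x)/(x + x**2) = (2*x)/(x + x**2) = 2*x/(x + x**2))
O(-69) + m(-163, -192) = 2/(1 - 69) + 4*(-163)*(-192) = 2/(-68) + 125184 = 2*(-1/68) + 125184 = -1/34 + 125184 = 4256255/34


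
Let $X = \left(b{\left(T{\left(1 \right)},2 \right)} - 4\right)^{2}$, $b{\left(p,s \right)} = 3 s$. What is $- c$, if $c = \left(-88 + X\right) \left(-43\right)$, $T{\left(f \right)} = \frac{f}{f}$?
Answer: $-3612$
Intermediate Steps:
$T{\left(f \right)} = 1$
$X = 4$ ($X = \left(3 \cdot 2 - 4\right)^{2} = \left(6 - 4\right)^{2} = 2^{2} = 4$)
$c = 3612$ ($c = \left(-88 + 4\right) \left(-43\right) = \left(-84\right) \left(-43\right) = 3612$)
$- c = \left(-1\right) 3612 = -3612$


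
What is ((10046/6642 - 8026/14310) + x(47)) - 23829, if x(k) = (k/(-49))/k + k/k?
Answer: -1027499094941/43123185 ≈ -23827.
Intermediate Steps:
x(k) = 48/49 (x(k) = (k*(-1/49))/k + 1 = (-k/49)/k + 1 = -1/49 + 1 = 48/49)
((10046/6642 - 8026/14310) + x(47)) - 23829 = ((10046/6642 - 8026/14310) + 48/49) - 23829 = ((10046*(1/6642) - 8026*1/14310) + 48/49) - 23829 = ((5023/3321 - 4013/7155) + 48/49) - 23829 = (837496/880065 + 48/49) - 23829 = 83280424/43123185 - 23829 = -1027499094941/43123185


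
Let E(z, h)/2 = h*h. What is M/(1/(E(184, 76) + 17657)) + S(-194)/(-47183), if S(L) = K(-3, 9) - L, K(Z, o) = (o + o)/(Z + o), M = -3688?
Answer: -5082684495133/47183 ≈ -1.0772e+8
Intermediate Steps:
K(Z, o) = 2*o/(Z + o) (K(Z, o) = (2*o)/(Z + o) = 2*o/(Z + o))
S(L) = 3 - L (S(L) = 2*9/(-3 + 9) - L = 2*9/6 - L = 2*9*(⅙) - L = 3 - L)
E(z, h) = 2*h² (E(z, h) = 2*(h*h) = 2*h²)
M/(1/(E(184, 76) + 17657)) + S(-194)/(-47183) = -3688/(1/(2*76² + 17657)) + (3 - 1*(-194))/(-47183) = -3688/(1/(2*5776 + 17657)) + (3 + 194)*(-1/47183) = -3688/(1/(11552 + 17657)) + 197*(-1/47183) = -3688/(1/29209) - 197/47183 = -3688/1/29209 - 197/47183 = -3688*29209 - 197/47183 = -107722792 - 197/47183 = -5082684495133/47183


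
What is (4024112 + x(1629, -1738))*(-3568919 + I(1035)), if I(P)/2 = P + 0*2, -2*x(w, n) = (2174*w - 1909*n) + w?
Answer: -4234944785643/2 ≈ -2.1175e+12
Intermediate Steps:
x(w, n) = -2175*w/2 + 1909*n/2 (x(w, n) = -((2174*w - 1909*n) + w)/2 = -((-1909*n + 2174*w) + w)/2 = -(-1909*n + 2175*w)/2 = -2175*w/2 + 1909*n/2)
I(P) = 2*P (I(P) = 2*(P + 0*2) = 2*(P + 0) = 2*P)
(4024112 + x(1629, -1738))*(-3568919 + I(1035)) = (4024112 + (-2175/2*1629 + (1909/2)*(-1738)))*(-3568919 + 2*1035) = (4024112 + (-3543075/2 - 1658921))*(-3568919 + 2070) = (4024112 - 6860917/2)*(-3566849) = (1187307/2)*(-3566849) = -4234944785643/2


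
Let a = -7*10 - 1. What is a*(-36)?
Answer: 2556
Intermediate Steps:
a = -71 (a = -70 - 1 = -71)
a*(-36) = -71*(-36) = 2556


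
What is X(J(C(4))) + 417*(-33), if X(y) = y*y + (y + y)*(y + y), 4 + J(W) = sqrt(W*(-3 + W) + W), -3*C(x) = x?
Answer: -122929/9 - 80*sqrt(10)/3 ≈ -13743.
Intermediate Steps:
C(x) = -x/3
J(W) = -4 + sqrt(W + W*(-3 + W)) (J(W) = -4 + sqrt(W*(-3 + W) + W) = -4 + sqrt(W + W*(-3 + W)))
X(y) = 5*y**2 (X(y) = y**2 + (2*y)*(2*y) = y**2 + 4*y**2 = 5*y**2)
X(J(C(4))) + 417*(-33) = 5*(-4 + sqrt((-1/3*4)*(-2 - 1/3*4)))**2 + 417*(-33) = 5*(-4 + sqrt(-4*(-2 - 4/3)/3))**2 - 13761 = 5*(-4 + sqrt(-4/3*(-10/3)))**2 - 13761 = 5*(-4 + sqrt(40/9))**2 - 13761 = 5*(-4 + 2*sqrt(10)/3)**2 - 13761 = -13761 + 5*(-4 + 2*sqrt(10)/3)**2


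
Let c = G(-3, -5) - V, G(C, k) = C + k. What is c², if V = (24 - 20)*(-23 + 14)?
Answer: 784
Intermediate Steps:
V = -36 (V = 4*(-9) = -36)
c = 28 (c = (-3 - 5) - 1*(-36) = -8 + 36 = 28)
c² = 28² = 784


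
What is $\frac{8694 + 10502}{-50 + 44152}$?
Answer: $\frac{9598}{22051} \approx 0.43526$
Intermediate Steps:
$\frac{8694 + 10502}{-50 + 44152} = \frac{19196}{44102} = 19196 \cdot \frac{1}{44102} = \frac{9598}{22051}$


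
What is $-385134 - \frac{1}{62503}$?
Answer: $- \frac{24072030403}{62503} \approx -3.8513 \cdot 10^{5}$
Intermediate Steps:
$-385134 - \frac{1}{62503} = - \frac{24072030403}{62503}$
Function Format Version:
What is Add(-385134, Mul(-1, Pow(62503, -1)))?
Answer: Rational(-24072030403, 62503) ≈ -3.8513e+5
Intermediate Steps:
Add(-385134, Mul(-1, Pow(62503, -1))) = Add(-385134, Mul(-1, Rational(1, 62503))) = Add(-385134, Rational(-1, 62503)) = Rational(-24072030403, 62503)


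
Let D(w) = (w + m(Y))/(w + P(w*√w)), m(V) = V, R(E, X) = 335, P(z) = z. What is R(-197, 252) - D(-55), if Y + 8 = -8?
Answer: 1031729/3080 + 71*I*√55/3080 ≈ 334.98 + 0.17096*I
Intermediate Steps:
Y = -16 (Y = -8 - 8 = -16)
D(w) = (-16 + w)/(w + w^(3/2)) (D(w) = (w - 16)/(w + w*√w) = (-16 + w)/(w + w^(3/2)))
R(-197, 252) - D(-55) = 335 - (-16 - 55)/(-55 + (-55)^(3/2)) = 335 - (-71)/(-55 - 55*I*√55) = 335 + 71/(-55 - 55*I*√55)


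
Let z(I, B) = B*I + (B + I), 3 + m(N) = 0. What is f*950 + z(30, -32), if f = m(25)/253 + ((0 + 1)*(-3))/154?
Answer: -1756427/1771 ≈ -991.77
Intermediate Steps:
m(N) = -3 (m(N) = -3 + 0 = -3)
z(I, B) = B + I + B*I
f = -111/3542 (f = -3/253 + ((0 + 1)*(-3))/154 = -3*1/253 + (1*(-3))*(1/154) = -3/253 - 3*1/154 = -3/253 - 3/154 = -111/3542 ≈ -0.031338)
f*950 + z(30, -32) = -111/3542*950 + (-32 + 30 - 32*30) = -52725/1771 + (-32 + 30 - 960) = -52725/1771 - 962 = -1756427/1771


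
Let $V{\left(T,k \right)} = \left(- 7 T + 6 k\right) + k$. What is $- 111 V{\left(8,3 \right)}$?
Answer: $3885$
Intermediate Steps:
$V{\left(T,k \right)} = - 7 T + 7 k$
$- 111 V{\left(8,3 \right)} = - 111 \left(\left(-7\right) 8 + 7 \cdot 3\right) = - 111 \left(-56 + 21\right) = \left(-111\right) \left(-35\right) = 3885$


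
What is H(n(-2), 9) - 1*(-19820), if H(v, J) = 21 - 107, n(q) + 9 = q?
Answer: 19734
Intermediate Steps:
n(q) = -9 + q
H(v, J) = -86
H(n(-2), 9) - 1*(-19820) = -86 - 1*(-19820) = -86 + 19820 = 19734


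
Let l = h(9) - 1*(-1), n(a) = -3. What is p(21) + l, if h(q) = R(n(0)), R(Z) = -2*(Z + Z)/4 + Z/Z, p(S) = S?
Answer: 26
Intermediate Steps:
R(Z) = 1 - Z (R(Z) = -4*Z*(¼) + 1 = -Z + 1 = 1 - Z)
h(q) = 4 (h(q) = 1 - 1*(-3) = 1 + 3 = 4)
l = 5 (l = 4 - 1*(-1) = 4 + 1 = 5)
p(21) + l = 21 + 5 = 26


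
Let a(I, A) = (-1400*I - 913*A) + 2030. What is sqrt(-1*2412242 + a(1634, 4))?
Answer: 2*I*sqrt(1175366) ≈ 2168.3*I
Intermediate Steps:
a(I, A) = 2030 - 1400*I - 913*A
sqrt(-1*2412242 + a(1634, 4)) = sqrt(-1*2412242 + (2030 - 1400*1634 - 913*4)) = sqrt(-2412242 + (2030 - 2287600 - 3652)) = sqrt(-2412242 - 2289222) = sqrt(-4701464) = 2*I*sqrt(1175366)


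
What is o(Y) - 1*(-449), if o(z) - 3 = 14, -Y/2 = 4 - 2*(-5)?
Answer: 466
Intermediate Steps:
Y = -28 (Y = -2*(4 - 2*(-5)) = -2*(4 + 10) = -2*14 = -28)
o(z) = 17 (o(z) = 3 + 14 = 17)
o(Y) - 1*(-449) = 17 - 1*(-449) = 17 + 449 = 466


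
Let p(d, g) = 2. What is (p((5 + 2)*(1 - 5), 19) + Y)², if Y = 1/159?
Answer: 101761/25281 ≈ 4.0252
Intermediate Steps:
Y = 1/159 ≈ 0.0062893
(p((5 + 2)*(1 - 5), 19) + Y)² = (2 + 1/159)² = (319/159)² = 101761/25281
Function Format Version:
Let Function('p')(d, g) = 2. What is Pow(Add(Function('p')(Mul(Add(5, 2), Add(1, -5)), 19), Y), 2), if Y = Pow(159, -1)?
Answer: Rational(101761, 25281) ≈ 4.0252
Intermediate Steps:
Y = Rational(1, 159) ≈ 0.0062893
Pow(Add(Function('p')(Mul(Add(5, 2), Add(1, -5)), 19), Y), 2) = Pow(Add(2, Rational(1, 159)), 2) = Pow(Rational(319, 159), 2) = Rational(101761, 25281)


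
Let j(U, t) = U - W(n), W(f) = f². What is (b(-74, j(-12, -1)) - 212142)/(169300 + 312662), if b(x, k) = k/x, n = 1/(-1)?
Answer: -15698495/35665188 ≈ -0.44016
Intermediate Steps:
n = -1
j(U, t) = -1 + U (j(U, t) = U - 1*(-1)² = U - 1*1 = U - 1 = -1 + U)
(b(-74, j(-12, -1)) - 212142)/(169300 + 312662) = ((-1 - 12)/(-74) - 212142)/(169300 + 312662) = (-13*(-1/74) - 212142)/481962 = (13/74 - 212142)*(1/481962) = -15698495/74*1/481962 = -15698495/35665188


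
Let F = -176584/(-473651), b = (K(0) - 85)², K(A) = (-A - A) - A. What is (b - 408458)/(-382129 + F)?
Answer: 190044411683/180995606395 ≈ 1.0500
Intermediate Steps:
K(A) = -3*A (K(A) = -2*A - A = -3*A)
b = 7225 (b = (-3*0 - 85)² = (0 - 85)² = (-85)² = 7225)
F = 176584/473651 (F = -176584*(-1/473651) = 176584/473651 ≈ 0.37281)
(b - 408458)/(-382129 + F) = (7225 - 408458)/(-382129 + 176584/473651) = -401233/(-180995606395/473651) = -401233*(-473651/180995606395) = 190044411683/180995606395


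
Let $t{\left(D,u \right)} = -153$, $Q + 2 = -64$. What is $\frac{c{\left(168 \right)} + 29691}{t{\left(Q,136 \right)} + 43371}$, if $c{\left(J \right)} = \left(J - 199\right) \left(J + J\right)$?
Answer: $\frac{6425}{14406} \approx 0.44599$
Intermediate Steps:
$Q = -66$ ($Q = -2 - 64 = -66$)
$c{\left(J \right)} = 2 J \left(-199 + J\right)$ ($c{\left(J \right)} = \left(-199 + J\right) 2 J = 2 J \left(-199 + J\right)$)
$\frac{c{\left(168 \right)} + 29691}{t{\left(Q,136 \right)} + 43371} = \frac{2 \cdot 168 \left(-199 + 168\right) + 29691}{-153 + 43371} = \frac{2 \cdot 168 \left(-31\right) + 29691}{43218} = \left(-10416 + 29691\right) \frac{1}{43218} = 19275 \cdot \frac{1}{43218} = \frac{6425}{14406}$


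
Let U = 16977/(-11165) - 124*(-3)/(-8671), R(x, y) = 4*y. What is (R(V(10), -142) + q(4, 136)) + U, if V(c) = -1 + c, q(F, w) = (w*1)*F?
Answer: -85339383/3338335 ≈ -25.563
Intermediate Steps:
q(F, w) = F*w (q(F, w) = w*F = F*w)
U = -5219343/3338335 (U = 16977*(-1/11165) + 372*(-1/8671) = -16977/11165 - 372/8671 = -5219343/3338335 ≈ -1.5635)
(R(V(10), -142) + q(4, 136)) + U = (4*(-142) + 4*136) - 5219343/3338335 = (-568 + 544) - 5219343/3338335 = -24 - 5219343/3338335 = -85339383/3338335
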